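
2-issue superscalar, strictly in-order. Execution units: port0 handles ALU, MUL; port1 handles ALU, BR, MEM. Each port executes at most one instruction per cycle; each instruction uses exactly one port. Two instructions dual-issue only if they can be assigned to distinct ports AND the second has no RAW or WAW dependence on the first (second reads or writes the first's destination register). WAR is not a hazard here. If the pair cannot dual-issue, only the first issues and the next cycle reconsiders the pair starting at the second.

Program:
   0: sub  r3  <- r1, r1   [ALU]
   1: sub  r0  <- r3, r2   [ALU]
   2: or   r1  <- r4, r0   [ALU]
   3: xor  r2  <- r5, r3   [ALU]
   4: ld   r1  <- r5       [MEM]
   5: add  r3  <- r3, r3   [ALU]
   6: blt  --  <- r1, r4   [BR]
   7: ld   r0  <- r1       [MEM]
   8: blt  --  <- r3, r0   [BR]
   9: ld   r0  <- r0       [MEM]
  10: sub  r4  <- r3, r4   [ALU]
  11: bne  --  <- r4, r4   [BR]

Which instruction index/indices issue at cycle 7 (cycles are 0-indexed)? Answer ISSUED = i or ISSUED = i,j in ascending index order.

c0: i0 sub  RAW r3
c1: i1 sub  RAW r0
c2: i2/i3 or xor  2-wide
c3: i4/i5 ld add  2-wide
c4: i6 blt  no-port BR/MEM
c5: i7 ld  no-port MEM/BR
c6: i8 blt  no-port BR/MEM
c7: i9/i10 ld sub  2-wide
c8: i11 bne  tail

ISSUED = 9,10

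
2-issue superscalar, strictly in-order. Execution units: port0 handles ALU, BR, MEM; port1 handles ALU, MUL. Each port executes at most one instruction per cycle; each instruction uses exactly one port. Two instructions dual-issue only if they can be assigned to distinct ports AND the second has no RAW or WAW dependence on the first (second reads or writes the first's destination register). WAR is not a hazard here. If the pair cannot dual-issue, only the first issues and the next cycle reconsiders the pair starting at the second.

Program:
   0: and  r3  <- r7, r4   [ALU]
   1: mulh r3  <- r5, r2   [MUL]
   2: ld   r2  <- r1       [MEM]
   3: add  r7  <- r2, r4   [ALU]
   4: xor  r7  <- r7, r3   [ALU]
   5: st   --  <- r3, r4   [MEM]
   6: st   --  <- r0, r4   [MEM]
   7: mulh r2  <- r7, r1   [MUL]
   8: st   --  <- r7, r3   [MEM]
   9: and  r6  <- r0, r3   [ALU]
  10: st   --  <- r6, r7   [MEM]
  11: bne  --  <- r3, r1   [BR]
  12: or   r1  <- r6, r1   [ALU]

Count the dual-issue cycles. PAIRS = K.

PAIRS = 5

t=0 i0:and ; WAW r3
t=1 i1&i2:mulh ld ; pair
t=2 i3:add ; RAW+WAW r7
t=3 i4&i5:xor st ; pair
t=4 i6&i7:st mulh ; pair
t=5 i8&i9:st and ; pair
t=6 i10:st ; no-port MEM/BR
t=7 i11&i12:bne or ; pair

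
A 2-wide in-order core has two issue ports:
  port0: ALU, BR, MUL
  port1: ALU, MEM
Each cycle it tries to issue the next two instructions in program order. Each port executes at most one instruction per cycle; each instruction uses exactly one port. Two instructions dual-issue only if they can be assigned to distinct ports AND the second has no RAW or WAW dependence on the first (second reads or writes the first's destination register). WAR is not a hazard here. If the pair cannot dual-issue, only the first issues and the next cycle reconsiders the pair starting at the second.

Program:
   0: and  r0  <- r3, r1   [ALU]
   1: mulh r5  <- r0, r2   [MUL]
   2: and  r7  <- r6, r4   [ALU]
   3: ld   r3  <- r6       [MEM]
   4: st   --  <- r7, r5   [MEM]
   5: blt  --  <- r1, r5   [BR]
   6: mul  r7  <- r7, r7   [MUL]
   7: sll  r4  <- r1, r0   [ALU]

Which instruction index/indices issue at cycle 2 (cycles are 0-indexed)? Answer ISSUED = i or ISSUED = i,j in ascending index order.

0. and.ALU @i0  | RAW r0
1. mulh.MUL and.ALU @i1/i2  | pair
2. ld.MEM @i3  | no-port MEM/MEM
3. st.MEM blt.BR @i4/i5  | pair
4. mul.MUL sll.ALU @i6/i7  | pair

ISSUED = 3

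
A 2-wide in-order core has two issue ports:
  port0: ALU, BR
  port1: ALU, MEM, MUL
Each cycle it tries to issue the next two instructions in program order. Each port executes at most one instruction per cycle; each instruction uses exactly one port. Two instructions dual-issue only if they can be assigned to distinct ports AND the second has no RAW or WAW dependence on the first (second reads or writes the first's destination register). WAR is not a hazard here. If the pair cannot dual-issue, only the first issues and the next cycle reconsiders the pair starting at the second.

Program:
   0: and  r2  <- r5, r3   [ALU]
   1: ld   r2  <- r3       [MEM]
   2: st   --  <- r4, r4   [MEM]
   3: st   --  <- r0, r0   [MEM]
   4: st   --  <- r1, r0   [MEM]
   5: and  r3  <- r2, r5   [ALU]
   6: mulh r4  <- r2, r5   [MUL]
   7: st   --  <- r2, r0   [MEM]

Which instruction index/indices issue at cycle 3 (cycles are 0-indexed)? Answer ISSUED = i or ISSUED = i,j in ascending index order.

ISSUED = 3

0. and @i0  | WAW r2
1. ld @i1  | no-port MEM/MEM
2. st @i2  | no-port MEM/MEM
3. st @i3  | no-port MEM/MEM
4. st and @i4+i5  | 2-wide
5. mulh @i6  | no-port MUL/MEM
6. st @i7  | tail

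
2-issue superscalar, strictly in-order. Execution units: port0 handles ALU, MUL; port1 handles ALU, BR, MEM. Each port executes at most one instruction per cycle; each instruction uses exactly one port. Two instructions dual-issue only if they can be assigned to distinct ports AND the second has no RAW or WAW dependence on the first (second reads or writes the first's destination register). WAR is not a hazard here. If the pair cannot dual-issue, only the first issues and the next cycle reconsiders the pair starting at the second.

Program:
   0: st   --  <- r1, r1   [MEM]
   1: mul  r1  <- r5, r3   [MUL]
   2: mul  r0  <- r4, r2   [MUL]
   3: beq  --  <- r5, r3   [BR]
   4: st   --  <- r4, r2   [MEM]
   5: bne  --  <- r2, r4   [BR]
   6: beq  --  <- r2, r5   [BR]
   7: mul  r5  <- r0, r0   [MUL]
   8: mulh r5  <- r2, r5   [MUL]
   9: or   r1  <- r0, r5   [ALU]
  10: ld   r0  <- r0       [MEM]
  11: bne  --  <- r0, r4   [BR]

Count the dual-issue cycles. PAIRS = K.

PAIRS = 4

[0] i0,i1  st+mul  -- dual
[1] i2,i3  mul+beq  -- dual
[2] i4  st  -- no-port MEM/BR
[3] i5  bne  -- no-port BR/BR
[4] i6,i7  beq+mul  -- dual
[5] i8  mulh  -- RAW r5
[6] i9,i10  or+ld  -- dual
[7] i11  bne  -- tail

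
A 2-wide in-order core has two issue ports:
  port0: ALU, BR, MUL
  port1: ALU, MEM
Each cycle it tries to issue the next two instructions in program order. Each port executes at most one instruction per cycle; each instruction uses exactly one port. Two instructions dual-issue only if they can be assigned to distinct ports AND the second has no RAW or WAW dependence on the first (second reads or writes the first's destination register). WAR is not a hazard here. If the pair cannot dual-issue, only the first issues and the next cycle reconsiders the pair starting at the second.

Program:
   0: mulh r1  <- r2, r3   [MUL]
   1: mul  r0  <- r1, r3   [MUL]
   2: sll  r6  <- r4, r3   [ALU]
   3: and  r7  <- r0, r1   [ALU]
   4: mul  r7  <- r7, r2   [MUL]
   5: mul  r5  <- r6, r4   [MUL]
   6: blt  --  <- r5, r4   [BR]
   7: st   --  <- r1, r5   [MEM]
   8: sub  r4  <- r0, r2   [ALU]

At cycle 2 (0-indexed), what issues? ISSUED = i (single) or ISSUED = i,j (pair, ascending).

ISSUED = 3

  cy0 -> i0 (mulh) no-port MUL/MUL
  cy1 -> i1,i2 (mul+sll) dual
  cy2 -> i3 (and) RAW+WAW r7
  cy3 -> i4 (mul) no-port MUL/MUL
  cy4 -> i5 (mul) no-port MUL/BR
  cy5 -> i6,i7 (blt+st) dual
  cy6 -> i8 (sub) tail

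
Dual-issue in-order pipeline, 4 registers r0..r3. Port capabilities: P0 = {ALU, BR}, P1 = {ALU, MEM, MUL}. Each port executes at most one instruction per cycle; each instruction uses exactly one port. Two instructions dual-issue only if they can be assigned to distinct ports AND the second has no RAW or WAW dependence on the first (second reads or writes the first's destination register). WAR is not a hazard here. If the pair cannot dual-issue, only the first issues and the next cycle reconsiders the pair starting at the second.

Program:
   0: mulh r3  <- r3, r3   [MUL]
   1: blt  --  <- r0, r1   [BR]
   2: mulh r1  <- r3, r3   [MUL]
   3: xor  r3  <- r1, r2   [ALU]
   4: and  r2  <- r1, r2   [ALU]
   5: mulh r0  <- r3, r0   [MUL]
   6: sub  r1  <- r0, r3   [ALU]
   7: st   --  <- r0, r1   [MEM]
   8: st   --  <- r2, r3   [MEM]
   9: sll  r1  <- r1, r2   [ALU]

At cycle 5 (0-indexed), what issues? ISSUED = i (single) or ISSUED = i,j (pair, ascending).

t=0 i0/i1:mulh.MUL blt.BR ; pair
t=1 i2:mulh.MUL ; RAW r1
t=2 i3/i4:xor.ALU and.ALU ; pair
t=3 i5:mulh.MUL ; RAW r0
t=4 i6:sub.ALU ; RAW r1
t=5 i7:st.MEM ; no-port MEM/MEM
t=6 i8/i9:st.MEM sll.ALU ; pair

ISSUED = 7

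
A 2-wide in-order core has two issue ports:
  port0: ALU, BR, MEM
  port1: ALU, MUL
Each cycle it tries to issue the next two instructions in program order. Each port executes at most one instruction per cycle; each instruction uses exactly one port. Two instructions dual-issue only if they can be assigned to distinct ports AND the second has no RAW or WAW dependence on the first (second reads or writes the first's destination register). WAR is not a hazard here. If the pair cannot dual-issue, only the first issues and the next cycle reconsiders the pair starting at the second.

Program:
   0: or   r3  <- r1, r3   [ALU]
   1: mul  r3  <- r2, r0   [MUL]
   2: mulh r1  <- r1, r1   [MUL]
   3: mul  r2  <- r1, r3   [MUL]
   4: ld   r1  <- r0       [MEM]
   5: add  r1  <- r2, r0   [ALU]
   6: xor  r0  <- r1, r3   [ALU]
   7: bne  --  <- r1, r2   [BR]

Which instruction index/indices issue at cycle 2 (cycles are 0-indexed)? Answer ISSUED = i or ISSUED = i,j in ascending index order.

t=0 i0:or.ALU ; WAW r3
t=1 i1:mul.MUL ; no-port MUL/MUL
t=2 i2:mulh.MUL ; no-port MUL/MUL
t=3 i3&i4:mul.MUL ld.MEM ; dual
t=4 i5:add.ALU ; RAW r1
t=5 i6&i7:xor.ALU bne.BR ; dual

ISSUED = 2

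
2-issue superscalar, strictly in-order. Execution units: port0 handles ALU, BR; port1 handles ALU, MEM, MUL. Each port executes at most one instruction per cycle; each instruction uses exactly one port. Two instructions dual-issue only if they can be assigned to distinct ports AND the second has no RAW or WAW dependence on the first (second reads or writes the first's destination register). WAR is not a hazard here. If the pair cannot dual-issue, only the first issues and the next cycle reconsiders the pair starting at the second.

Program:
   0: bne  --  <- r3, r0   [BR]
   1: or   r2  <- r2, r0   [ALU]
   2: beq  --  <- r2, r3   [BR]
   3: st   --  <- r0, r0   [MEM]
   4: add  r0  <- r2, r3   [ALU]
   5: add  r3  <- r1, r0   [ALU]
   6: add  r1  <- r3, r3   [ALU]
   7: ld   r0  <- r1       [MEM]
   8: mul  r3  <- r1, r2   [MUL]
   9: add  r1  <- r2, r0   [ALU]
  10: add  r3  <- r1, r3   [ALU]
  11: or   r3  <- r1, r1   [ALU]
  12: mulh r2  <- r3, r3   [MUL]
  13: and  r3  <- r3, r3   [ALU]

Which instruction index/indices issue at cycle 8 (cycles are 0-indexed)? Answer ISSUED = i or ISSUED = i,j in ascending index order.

  cy0 -> i0&i1 (bne.BR;or.ALU) 2-wide
  cy1 -> i2&i3 (beq.BR;st.MEM) 2-wide
  cy2 -> i4 (add.ALU) RAW r0
  cy3 -> i5 (add.ALU) RAW r3
  cy4 -> i6 (add.ALU) RAW r1
  cy5 -> i7 (ld.MEM) no-port MEM/MUL
  cy6 -> i8&i9 (mul.MUL;add.ALU) 2-wide
  cy7 -> i10 (add.ALU) WAW r3
  cy8 -> i11 (or.ALU) RAW r3
  cy9 -> i12&i13 (mulh.MUL;and.ALU) 2-wide

ISSUED = 11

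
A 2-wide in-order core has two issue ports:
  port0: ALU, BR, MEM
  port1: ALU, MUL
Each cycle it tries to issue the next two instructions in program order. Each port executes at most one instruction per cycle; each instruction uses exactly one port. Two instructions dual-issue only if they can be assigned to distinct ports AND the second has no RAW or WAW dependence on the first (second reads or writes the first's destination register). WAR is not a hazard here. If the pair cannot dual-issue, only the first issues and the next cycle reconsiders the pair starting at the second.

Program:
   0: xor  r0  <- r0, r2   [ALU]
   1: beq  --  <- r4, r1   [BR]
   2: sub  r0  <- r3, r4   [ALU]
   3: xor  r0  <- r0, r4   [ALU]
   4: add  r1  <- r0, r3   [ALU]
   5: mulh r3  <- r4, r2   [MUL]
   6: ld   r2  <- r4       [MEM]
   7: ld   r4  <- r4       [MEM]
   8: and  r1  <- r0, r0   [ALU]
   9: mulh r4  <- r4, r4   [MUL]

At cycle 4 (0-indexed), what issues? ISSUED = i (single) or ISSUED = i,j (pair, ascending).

c0: i0,i1 xor.ALU/beq.BR  dual
c1: i2 sub.ALU  RAW+WAW r0
c2: i3 xor.ALU  RAW r0
c3: i4,i5 add.ALU/mulh.MUL  dual
c4: i6 ld.MEM  no-port MEM/MEM
c5: i7,i8 ld.MEM/and.ALU  dual
c6: i9 mulh.MUL  tail

ISSUED = 6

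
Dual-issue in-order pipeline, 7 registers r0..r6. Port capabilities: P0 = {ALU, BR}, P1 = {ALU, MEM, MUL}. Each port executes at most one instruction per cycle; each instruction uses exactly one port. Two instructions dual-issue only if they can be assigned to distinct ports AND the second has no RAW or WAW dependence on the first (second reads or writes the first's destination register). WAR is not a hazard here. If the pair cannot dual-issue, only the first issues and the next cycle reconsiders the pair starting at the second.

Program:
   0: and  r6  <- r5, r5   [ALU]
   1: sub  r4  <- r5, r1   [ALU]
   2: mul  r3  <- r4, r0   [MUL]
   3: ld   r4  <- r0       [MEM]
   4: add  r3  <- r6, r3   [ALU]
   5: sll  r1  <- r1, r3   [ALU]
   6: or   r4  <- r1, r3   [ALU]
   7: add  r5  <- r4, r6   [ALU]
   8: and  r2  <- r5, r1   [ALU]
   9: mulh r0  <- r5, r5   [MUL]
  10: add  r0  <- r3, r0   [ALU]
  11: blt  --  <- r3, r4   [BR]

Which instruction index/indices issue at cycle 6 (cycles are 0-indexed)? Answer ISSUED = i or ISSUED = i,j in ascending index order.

c0: i0,i1 and sub  2-wide
c1: i2 mul  no-port MUL/MEM
c2: i3,i4 ld add  2-wide
c3: i5 sll  RAW r1
c4: i6 or  RAW r4
c5: i7 add  RAW r5
c6: i8,i9 and mulh  2-wide
c7: i10,i11 add blt  2-wide

ISSUED = 8,9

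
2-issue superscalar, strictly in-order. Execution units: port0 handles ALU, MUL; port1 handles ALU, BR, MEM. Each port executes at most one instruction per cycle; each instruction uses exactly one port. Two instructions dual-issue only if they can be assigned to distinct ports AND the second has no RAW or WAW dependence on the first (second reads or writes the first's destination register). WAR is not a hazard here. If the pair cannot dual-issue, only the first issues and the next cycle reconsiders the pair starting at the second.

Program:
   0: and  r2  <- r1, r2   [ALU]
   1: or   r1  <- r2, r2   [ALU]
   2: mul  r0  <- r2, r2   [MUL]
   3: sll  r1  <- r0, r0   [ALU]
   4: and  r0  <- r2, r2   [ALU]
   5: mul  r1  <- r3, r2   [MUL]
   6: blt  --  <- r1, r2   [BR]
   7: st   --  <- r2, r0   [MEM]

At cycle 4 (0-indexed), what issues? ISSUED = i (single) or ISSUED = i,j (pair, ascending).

ISSUED = 6

0. and @i0  | RAW r2
1. or;mul @i1/i2  | 2-wide
2. sll;and @i3/i4  | 2-wide
3. mul @i5  | RAW r1
4. blt @i6  | no-port BR/MEM
5. st @i7  | tail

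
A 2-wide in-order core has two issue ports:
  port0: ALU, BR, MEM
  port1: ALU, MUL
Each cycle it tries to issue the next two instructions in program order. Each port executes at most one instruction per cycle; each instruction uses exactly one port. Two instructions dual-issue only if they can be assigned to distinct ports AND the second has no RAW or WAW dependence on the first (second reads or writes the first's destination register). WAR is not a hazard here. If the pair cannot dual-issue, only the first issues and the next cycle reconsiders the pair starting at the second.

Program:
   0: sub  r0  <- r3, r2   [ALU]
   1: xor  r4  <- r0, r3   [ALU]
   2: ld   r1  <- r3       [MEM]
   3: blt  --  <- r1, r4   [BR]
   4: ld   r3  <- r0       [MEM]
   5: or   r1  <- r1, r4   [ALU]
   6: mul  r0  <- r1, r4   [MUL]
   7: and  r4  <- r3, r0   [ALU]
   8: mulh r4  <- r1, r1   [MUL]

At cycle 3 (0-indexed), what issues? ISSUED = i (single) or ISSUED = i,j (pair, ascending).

0. sub @i0  | RAW r0
1. xor ld @i1+i2  | dual
2. blt @i3  | no-port BR/MEM
3. ld or @i4+i5  | dual
4. mul @i6  | RAW r0
5. and @i7  | WAW r4
6. mulh @i8  | tail

ISSUED = 4,5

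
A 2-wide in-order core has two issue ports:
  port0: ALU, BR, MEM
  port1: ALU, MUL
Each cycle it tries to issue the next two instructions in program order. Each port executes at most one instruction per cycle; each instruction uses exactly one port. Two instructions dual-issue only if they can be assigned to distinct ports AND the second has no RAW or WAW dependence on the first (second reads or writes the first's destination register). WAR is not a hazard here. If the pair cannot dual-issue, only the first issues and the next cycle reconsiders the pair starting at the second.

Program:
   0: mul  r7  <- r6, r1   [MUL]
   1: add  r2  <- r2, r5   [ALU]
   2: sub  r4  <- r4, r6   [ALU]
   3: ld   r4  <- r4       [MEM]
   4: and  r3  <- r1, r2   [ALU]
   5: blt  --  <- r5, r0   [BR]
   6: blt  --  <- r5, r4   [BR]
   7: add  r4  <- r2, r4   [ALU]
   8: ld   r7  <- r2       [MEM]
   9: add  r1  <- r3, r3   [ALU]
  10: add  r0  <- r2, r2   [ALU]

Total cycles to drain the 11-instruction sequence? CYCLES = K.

CYCLES = 7

  cy0 -> i0/i1 (mul.MUL+add.ALU) pair
  cy1 -> i2 (sub.ALU) RAW+WAW r4
  cy2 -> i3/i4 (ld.MEM+and.ALU) pair
  cy3 -> i5 (blt.BR) no-port BR/BR
  cy4 -> i6/i7 (blt.BR+add.ALU) pair
  cy5 -> i8/i9 (ld.MEM+add.ALU) pair
  cy6 -> i10 (add.ALU) tail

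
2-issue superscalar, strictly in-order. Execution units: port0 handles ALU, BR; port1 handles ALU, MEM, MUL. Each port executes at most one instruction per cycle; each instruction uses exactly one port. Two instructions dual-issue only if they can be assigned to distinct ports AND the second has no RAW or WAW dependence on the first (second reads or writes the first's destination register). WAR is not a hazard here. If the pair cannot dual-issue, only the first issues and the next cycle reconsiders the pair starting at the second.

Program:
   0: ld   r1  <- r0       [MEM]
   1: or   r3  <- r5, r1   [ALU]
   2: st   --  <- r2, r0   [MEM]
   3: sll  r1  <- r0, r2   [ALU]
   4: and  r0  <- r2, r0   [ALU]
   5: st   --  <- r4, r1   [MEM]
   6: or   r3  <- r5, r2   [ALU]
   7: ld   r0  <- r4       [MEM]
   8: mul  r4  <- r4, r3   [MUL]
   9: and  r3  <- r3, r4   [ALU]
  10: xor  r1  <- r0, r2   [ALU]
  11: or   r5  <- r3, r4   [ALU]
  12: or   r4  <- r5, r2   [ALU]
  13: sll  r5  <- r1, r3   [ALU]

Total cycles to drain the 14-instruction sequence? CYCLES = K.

CYCLES = 9

c0: i0 ld.MEM  RAW r1
c1: i1,i2 or.ALU;st.MEM  dual
c2: i3,i4 sll.ALU;and.ALU  dual
c3: i5,i6 st.MEM;or.ALU  dual
c4: i7 ld.MEM  no-port MEM/MUL
c5: i8 mul.MUL  RAW r4
c6: i9,i10 and.ALU;xor.ALU  dual
c7: i11 or.ALU  RAW r5
c8: i12,i13 or.ALU;sll.ALU  dual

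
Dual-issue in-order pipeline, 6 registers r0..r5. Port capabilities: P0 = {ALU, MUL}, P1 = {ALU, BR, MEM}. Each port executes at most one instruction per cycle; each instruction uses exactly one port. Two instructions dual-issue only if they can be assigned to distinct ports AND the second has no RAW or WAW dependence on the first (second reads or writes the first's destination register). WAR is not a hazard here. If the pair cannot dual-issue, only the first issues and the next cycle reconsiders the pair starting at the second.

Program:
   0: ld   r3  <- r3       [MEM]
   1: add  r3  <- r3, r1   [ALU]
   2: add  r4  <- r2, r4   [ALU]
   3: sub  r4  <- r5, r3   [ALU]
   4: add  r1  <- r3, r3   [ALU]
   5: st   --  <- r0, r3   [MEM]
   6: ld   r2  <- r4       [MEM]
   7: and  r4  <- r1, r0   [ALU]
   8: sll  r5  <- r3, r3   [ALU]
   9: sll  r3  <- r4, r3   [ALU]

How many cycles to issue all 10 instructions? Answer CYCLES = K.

  cy0 -> i0 (ld.MEM) RAW+WAW r3
  cy1 -> i1/i2 (add.ALU/add.ALU) 2-wide
  cy2 -> i3/i4 (sub.ALU/add.ALU) 2-wide
  cy3 -> i5 (st.MEM) no-port MEM/MEM
  cy4 -> i6/i7 (ld.MEM/and.ALU) 2-wide
  cy5 -> i8/i9 (sll.ALU/sll.ALU) 2-wide

CYCLES = 6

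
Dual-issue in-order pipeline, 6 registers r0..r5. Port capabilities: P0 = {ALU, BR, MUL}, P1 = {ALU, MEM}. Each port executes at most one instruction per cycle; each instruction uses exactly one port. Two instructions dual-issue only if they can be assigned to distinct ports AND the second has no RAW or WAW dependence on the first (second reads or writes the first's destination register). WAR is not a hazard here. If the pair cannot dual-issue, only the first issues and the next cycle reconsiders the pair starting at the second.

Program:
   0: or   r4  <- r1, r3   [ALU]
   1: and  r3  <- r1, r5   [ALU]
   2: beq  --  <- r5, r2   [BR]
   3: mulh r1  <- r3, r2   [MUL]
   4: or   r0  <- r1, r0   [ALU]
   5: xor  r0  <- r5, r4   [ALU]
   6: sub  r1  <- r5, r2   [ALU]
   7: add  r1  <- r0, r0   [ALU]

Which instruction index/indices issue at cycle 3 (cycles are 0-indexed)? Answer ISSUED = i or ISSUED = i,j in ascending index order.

ISSUED = 4

c0: i0+i1 or.ALU;and.ALU  dual
c1: i2 beq.BR  no-port BR/MUL
c2: i3 mulh.MUL  RAW r1
c3: i4 or.ALU  WAW r0
c4: i5+i6 xor.ALU;sub.ALU  dual
c5: i7 add.ALU  tail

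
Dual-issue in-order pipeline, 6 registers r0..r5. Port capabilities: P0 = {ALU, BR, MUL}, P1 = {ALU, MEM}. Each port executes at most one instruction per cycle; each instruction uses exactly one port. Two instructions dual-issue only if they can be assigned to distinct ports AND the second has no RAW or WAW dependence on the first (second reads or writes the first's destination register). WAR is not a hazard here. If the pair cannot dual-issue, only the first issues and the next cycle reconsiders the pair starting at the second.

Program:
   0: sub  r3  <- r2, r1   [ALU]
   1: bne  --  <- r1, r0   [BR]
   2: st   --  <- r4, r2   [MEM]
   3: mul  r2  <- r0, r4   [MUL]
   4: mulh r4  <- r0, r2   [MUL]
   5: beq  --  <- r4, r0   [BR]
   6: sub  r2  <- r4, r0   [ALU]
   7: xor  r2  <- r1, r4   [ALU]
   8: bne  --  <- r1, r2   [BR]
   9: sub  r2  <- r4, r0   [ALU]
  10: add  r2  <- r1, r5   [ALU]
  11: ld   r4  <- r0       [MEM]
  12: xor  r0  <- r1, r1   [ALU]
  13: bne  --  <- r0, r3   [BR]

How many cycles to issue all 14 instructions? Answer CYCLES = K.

c0: i0&i1 sub.ALU/bne.BR  dual
c1: i2&i3 st.MEM/mul.MUL  dual
c2: i4 mulh.MUL  no-port MUL/BR
c3: i5&i6 beq.BR/sub.ALU  dual
c4: i7 xor.ALU  RAW r2
c5: i8&i9 bne.BR/sub.ALU  dual
c6: i10&i11 add.ALU/ld.MEM  dual
c7: i12 xor.ALU  RAW r0
c8: i13 bne.BR  tail

CYCLES = 9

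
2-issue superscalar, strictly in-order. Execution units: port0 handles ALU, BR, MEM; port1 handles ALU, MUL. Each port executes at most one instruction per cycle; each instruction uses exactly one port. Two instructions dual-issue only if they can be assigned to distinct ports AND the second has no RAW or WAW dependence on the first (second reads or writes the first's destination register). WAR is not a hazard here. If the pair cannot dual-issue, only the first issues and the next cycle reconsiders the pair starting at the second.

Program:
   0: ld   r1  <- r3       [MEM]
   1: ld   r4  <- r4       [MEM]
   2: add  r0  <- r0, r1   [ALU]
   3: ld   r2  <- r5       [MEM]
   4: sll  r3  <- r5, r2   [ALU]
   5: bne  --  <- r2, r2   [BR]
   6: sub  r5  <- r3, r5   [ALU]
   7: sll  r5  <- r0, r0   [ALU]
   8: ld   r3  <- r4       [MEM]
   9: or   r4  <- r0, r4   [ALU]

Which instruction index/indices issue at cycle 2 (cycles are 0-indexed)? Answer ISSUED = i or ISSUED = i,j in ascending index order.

ISSUED = 3

c0: i0 ld.MEM  no-port MEM/MEM
c1: i1+i2 ld.MEM+add.ALU  2-wide
c2: i3 ld.MEM  RAW r2
c3: i4+i5 sll.ALU+bne.BR  2-wide
c4: i6 sub.ALU  WAW r5
c5: i7+i8 sll.ALU+ld.MEM  2-wide
c6: i9 or.ALU  tail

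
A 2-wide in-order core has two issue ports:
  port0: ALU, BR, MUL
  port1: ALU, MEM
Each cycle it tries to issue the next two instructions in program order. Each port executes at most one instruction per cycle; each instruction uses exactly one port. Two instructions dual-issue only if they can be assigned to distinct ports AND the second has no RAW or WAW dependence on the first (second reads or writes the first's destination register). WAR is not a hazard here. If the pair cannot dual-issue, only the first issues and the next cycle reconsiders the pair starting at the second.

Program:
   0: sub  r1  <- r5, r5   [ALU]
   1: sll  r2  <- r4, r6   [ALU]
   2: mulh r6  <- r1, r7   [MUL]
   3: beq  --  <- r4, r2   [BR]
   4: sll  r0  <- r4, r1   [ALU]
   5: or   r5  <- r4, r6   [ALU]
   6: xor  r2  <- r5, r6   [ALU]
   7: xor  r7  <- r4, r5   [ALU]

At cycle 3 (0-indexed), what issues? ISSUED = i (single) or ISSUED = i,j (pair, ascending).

ISSUED = 5

#0 head=0: sub+sll i0+i1 dual
#1 head=2: mulh i2 no-port MUL/BR
#2 head=3: beq+sll i3+i4 dual
#3 head=5: or i5 RAW r5
#4 head=6: xor+xor i6+i7 dual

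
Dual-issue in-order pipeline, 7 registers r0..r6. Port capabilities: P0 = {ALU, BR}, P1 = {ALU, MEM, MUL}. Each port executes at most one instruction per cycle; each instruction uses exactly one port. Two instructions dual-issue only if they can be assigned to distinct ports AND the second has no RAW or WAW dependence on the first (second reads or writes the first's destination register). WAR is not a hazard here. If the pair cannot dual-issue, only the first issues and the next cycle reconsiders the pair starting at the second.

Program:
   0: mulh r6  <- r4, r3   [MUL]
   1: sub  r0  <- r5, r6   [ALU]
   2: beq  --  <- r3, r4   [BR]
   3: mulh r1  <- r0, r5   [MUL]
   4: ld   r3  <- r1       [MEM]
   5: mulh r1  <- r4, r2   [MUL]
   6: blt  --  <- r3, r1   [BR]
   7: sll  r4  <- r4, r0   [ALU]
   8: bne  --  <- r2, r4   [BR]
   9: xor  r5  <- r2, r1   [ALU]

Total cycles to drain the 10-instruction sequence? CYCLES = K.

#0 head=0: mulh.MUL i0 RAW r6
#1 head=1: sub.ALU beq.BR i1,i2 dual
#2 head=3: mulh.MUL i3 no-port MUL/MEM
#3 head=4: ld.MEM i4 no-port MEM/MUL
#4 head=5: mulh.MUL i5 RAW r1
#5 head=6: blt.BR sll.ALU i6,i7 dual
#6 head=8: bne.BR xor.ALU i8,i9 dual

CYCLES = 7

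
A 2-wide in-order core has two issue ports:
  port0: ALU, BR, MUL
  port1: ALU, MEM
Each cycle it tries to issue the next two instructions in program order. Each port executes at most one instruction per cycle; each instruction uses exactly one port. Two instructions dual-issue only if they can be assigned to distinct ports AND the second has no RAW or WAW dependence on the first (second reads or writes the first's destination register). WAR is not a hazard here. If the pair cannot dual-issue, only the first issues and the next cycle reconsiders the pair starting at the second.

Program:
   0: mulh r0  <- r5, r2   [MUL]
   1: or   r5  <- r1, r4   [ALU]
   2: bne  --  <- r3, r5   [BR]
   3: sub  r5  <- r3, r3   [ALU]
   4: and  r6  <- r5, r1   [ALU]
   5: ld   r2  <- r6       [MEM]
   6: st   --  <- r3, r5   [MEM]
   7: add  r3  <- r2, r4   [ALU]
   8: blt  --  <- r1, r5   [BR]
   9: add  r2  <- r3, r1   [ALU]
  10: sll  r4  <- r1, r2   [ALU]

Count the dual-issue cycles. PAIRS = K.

[0] i0&i1  mulh.MUL/or.ALU  -- pair
[1] i2&i3  bne.BR/sub.ALU  -- pair
[2] i4  and.ALU  -- RAW r6
[3] i5  ld.MEM  -- no-port MEM/MEM
[4] i6&i7  st.MEM/add.ALU  -- pair
[5] i8&i9  blt.BR/add.ALU  -- pair
[6] i10  sll.ALU  -- tail

PAIRS = 4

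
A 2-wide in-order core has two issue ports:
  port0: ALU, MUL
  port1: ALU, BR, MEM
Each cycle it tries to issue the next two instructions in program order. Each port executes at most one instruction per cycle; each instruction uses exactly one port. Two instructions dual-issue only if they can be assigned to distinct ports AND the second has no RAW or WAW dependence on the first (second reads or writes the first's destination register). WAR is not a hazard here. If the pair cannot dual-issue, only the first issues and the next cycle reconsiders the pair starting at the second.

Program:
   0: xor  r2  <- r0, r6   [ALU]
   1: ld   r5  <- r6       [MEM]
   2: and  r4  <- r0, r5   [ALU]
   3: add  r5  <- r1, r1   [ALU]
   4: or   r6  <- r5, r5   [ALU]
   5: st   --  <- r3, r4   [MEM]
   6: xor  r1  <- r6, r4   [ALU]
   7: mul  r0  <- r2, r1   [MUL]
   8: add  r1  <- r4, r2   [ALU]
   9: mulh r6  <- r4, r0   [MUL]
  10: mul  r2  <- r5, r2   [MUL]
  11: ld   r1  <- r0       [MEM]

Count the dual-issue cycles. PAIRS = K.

0. xor.ALU+ld.MEM @i0&i1  | dual
1. and.ALU+add.ALU @i2&i3  | dual
2. or.ALU+st.MEM @i4&i5  | dual
3. xor.ALU @i6  | RAW r1
4. mul.MUL+add.ALU @i7&i8  | dual
5. mulh.MUL @i9  | no-port MUL/MUL
6. mul.MUL+ld.MEM @i10&i11  | dual

PAIRS = 5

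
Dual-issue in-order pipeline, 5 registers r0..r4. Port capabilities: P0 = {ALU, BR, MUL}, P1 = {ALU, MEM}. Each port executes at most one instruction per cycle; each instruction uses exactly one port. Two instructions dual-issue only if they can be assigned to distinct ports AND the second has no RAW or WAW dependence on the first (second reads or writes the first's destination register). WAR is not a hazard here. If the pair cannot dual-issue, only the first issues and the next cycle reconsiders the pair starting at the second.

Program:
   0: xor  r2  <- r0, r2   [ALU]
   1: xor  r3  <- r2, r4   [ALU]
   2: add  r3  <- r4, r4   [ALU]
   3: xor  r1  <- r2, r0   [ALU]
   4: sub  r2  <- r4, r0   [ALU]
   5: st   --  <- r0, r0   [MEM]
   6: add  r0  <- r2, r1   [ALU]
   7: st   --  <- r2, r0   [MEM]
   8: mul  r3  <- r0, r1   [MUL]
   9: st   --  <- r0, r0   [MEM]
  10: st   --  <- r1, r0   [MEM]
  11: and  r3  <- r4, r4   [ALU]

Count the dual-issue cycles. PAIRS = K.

0. xor @i0  | RAW r2
1. xor @i1  | WAW r3
2. add+xor @i2+i3  | pair
3. sub+st @i4+i5  | pair
4. add @i6  | RAW r0
5. st+mul @i7+i8  | pair
6. st @i9  | no-port MEM/MEM
7. st+and @i10+i11  | pair

PAIRS = 4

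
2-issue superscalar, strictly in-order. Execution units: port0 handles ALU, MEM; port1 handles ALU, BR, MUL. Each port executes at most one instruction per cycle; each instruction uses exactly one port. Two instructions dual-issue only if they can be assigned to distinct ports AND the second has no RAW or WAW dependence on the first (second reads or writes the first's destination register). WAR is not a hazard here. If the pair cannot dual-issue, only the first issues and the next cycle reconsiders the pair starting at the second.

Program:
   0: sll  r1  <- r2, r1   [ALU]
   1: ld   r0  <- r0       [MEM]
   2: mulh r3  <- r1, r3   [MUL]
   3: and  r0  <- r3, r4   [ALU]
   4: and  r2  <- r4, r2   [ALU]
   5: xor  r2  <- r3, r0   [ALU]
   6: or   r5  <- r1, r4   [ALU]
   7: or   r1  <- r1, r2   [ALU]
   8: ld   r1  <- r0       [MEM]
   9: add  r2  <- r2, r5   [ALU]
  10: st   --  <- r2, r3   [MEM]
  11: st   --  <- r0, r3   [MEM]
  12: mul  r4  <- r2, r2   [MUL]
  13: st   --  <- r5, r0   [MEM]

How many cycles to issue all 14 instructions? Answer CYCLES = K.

t=0 i0,i1:sll+ld ; dual
t=1 i2:mulh ; RAW r3
t=2 i3,i4:and+and ; dual
t=3 i5,i6:xor+or ; dual
t=4 i7:or ; WAW r1
t=5 i8,i9:ld+add ; dual
t=6 i10:st ; no-port MEM/MEM
t=7 i11,i12:st+mul ; dual
t=8 i13:st ; tail

CYCLES = 9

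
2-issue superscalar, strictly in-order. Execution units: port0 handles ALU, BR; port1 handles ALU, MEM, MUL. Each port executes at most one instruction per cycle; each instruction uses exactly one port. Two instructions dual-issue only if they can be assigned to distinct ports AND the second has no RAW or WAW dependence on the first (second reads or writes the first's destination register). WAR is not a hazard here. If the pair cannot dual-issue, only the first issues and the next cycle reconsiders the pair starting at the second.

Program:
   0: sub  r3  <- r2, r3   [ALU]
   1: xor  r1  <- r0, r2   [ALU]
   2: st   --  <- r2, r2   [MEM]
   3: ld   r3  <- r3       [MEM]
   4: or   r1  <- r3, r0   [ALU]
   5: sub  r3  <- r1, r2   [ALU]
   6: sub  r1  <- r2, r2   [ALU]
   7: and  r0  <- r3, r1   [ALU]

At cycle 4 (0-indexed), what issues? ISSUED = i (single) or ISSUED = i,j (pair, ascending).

ISSUED = 5,6

0. sub+xor @i0/i1  | 2-wide
1. st @i2  | no-port MEM/MEM
2. ld @i3  | RAW r3
3. or @i4  | RAW r1
4. sub+sub @i5/i6  | 2-wide
5. and @i7  | tail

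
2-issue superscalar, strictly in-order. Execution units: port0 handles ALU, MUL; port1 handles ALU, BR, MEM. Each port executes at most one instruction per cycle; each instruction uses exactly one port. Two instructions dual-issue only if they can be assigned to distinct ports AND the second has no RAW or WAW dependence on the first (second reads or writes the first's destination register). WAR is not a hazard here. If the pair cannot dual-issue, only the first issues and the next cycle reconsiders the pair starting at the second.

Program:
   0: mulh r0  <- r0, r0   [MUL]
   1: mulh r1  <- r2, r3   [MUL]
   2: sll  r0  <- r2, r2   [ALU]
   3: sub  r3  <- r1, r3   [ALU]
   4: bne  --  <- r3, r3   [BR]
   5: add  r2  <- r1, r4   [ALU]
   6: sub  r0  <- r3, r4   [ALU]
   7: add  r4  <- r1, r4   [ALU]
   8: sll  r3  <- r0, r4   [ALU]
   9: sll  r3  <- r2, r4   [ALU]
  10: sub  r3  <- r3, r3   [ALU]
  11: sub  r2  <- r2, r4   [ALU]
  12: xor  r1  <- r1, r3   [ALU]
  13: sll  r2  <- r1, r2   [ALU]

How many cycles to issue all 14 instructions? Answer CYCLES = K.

t=0 i0:mulh ; no-port MUL/MUL
t=1 i1/i2:mulh+sll ; pair
t=2 i3:sub ; RAW r3
t=3 i4/i5:bne+add ; pair
t=4 i6/i7:sub+add ; pair
t=5 i8:sll ; WAW r3
t=6 i9:sll ; RAW+WAW r3
t=7 i10/i11:sub+sub ; pair
t=8 i12:xor ; RAW r1
t=9 i13:sll ; tail

CYCLES = 10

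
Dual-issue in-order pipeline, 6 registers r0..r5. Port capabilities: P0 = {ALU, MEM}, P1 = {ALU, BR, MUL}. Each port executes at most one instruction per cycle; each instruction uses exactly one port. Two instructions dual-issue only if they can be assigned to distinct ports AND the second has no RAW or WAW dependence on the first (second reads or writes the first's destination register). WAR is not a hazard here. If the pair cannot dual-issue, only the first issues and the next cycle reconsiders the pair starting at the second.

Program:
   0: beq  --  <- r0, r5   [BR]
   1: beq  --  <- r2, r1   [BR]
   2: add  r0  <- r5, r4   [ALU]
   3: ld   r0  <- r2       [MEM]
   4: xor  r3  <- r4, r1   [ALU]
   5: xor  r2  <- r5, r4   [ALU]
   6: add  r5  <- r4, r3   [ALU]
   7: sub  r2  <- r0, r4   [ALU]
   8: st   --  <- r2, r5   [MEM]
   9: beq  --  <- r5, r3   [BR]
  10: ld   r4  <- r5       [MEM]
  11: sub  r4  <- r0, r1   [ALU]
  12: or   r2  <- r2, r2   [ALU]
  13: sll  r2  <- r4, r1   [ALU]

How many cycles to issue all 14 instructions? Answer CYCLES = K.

CYCLES = 9

  cy0 -> i0 (beq.BR) no-port BR/BR
  cy1 -> i1&i2 (beq.BR add.ALU) dual
  cy2 -> i3&i4 (ld.MEM xor.ALU) dual
  cy3 -> i5&i6 (xor.ALU add.ALU) dual
  cy4 -> i7 (sub.ALU) RAW r2
  cy5 -> i8&i9 (st.MEM beq.BR) dual
  cy6 -> i10 (ld.MEM) WAW r4
  cy7 -> i11&i12 (sub.ALU or.ALU) dual
  cy8 -> i13 (sll.ALU) tail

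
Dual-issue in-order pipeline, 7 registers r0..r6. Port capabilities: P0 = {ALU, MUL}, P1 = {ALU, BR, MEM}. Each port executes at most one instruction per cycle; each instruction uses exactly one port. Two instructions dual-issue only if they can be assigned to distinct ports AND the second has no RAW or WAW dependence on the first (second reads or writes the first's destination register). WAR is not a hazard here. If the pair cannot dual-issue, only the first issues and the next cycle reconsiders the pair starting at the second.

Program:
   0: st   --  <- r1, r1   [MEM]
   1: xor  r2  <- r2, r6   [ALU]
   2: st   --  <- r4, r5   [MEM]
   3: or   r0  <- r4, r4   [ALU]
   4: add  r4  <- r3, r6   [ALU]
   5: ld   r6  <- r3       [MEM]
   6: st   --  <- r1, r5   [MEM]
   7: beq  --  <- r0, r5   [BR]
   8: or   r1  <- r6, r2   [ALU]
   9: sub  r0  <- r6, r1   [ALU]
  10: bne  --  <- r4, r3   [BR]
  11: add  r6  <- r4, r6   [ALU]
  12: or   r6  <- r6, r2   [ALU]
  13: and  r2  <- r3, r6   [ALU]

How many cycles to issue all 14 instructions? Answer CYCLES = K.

CYCLES = 9

#0 head=0: st/xor i0&i1 pair
#1 head=2: st/or i2&i3 pair
#2 head=4: add/ld i4&i5 pair
#3 head=6: st i6 no-port MEM/BR
#4 head=7: beq/or i7&i8 pair
#5 head=9: sub/bne i9&i10 pair
#6 head=11: add i11 RAW+WAW r6
#7 head=12: or i12 RAW r6
#8 head=13: and i13 tail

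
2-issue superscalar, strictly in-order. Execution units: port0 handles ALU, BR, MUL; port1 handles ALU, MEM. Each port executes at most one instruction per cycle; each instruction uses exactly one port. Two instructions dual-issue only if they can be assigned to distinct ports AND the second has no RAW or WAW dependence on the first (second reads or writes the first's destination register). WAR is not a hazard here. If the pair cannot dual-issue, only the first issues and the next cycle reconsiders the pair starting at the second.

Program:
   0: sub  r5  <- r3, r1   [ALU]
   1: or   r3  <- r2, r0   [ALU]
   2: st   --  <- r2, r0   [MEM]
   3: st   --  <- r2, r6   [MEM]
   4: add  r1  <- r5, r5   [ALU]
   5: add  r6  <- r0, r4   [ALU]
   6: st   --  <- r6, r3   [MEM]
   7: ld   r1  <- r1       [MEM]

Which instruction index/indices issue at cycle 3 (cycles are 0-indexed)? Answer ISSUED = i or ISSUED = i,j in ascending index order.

ISSUED = 5

  cy0 -> i0/i1 (sub/or) 2-wide
  cy1 -> i2 (st) no-port MEM/MEM
  cy2 -> i3/i4 (st/add) 2-wide
  cy3 -> i5 (add) RAW r6
  cy4 -> i6 (st) no-port MEM/MEM
  cy5 -> i7 (ld) tail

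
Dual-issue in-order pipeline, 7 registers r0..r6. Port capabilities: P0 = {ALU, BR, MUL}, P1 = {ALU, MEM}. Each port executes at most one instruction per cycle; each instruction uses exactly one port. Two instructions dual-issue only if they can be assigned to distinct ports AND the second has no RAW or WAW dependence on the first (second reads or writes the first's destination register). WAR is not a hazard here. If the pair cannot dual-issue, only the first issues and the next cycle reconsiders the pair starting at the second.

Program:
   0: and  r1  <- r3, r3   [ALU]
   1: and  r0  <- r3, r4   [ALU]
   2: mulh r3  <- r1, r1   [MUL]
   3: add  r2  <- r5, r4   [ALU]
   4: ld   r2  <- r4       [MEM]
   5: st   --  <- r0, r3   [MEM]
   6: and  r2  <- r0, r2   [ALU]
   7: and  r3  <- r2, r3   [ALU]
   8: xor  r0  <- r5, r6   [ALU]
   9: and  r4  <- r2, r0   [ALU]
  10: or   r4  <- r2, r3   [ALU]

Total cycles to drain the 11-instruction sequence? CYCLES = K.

#0 head=0: and;and i0/i1 pair
#1 head=2: mulh;add i2/i3 pair
#2 head=4: ld i4 no-port MEM/MEM
#3 head=5: st;and i5/i6 pair
#4 head=7: and;xor i7/i8 pair
#5 head=9: and i9 WAW r4
#6 head=10: or i10 tail

CYCLES = 7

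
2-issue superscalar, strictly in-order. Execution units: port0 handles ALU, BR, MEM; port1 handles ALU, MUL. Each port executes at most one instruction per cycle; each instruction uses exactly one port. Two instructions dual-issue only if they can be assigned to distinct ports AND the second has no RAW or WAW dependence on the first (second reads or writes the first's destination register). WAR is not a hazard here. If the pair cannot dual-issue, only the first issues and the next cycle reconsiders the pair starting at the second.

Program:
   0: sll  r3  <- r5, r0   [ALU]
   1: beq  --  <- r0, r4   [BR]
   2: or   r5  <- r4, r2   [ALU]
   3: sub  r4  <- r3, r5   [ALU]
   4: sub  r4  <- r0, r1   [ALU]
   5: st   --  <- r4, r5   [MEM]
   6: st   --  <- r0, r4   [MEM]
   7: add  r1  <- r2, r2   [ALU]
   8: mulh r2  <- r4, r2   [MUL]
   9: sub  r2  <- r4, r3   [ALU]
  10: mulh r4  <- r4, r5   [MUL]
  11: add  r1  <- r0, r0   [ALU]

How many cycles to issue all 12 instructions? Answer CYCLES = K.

[0] i0,i1  sll.ALU beq.BR  -- pair
[1] i2  or.ALU  -- RAW r5
[2] i3  sub.ALU  -- WAW r4
[3] i4  sub.ALU  -- RAW r4
[4] i5  st.MEM  -- no-port MEM/MEM
[5] i6,i7  st.MEM add.ALU  -- pair
[6] i8  mulh.MUL  -- WAW r2
[7] i9,i10  sub.ALU mulh.MUL  -- pair
[8] i11  add.ALU  -- tail

CYCLES = 9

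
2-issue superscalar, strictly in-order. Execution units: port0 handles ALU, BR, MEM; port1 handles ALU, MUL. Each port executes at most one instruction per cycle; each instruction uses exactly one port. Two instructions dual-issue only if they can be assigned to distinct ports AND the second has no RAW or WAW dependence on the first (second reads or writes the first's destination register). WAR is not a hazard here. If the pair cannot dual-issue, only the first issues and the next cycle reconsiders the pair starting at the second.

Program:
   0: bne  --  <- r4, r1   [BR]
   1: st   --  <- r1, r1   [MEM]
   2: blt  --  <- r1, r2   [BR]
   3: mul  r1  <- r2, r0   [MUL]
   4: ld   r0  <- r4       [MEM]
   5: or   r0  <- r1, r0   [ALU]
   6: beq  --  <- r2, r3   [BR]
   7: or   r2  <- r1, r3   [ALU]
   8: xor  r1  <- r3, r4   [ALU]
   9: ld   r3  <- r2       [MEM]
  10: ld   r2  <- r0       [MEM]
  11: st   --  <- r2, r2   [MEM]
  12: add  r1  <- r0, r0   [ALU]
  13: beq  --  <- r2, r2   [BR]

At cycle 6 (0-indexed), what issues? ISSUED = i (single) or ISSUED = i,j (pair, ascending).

[0] i0  bne.BR  -- no-port BR/MEM
[1] i1  st.MEM  -- no-port MEM/BR
[2] i2+i3  blt.BR/mul.MUL  -- pair
[3] i4  ld.MEM  -- RAW+WAW r0
[4] i5+i6  or.ALU/beq.BR  -- pair
[5] i7+i8  or.ALU/xor.ALU  -- pair
[6] i9  ld.MEM  -- no-port MEM/MEM
[7] i10  ld.MEM  -- no-port MEM/MEM
[8] i11+i12  st.MEM/add.ALU  -- pair
[9] i13  beq.BR  -- tail

ISSUED = 9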